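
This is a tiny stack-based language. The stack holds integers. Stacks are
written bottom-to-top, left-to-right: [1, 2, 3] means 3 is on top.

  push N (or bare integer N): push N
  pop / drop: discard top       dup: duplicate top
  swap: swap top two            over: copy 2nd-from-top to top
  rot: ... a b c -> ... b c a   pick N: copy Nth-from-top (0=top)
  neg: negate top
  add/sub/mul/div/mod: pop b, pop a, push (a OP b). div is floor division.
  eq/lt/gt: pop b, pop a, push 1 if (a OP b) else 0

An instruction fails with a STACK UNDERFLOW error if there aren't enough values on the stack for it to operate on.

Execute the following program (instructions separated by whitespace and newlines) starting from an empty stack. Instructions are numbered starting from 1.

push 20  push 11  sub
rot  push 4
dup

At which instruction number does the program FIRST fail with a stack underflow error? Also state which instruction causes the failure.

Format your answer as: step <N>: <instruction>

Step 1 ('push 20'): stack = [20], depth = 1
Step 2 ('push 11'): stack = [20, 11], depth = 2
Step 3 ('sub'): stack = [9], depth = 1
Step 4 ('rot'): needs 3 value(s) but depth is 1 — STACK UNDERFLOW

Answer: step 4: rot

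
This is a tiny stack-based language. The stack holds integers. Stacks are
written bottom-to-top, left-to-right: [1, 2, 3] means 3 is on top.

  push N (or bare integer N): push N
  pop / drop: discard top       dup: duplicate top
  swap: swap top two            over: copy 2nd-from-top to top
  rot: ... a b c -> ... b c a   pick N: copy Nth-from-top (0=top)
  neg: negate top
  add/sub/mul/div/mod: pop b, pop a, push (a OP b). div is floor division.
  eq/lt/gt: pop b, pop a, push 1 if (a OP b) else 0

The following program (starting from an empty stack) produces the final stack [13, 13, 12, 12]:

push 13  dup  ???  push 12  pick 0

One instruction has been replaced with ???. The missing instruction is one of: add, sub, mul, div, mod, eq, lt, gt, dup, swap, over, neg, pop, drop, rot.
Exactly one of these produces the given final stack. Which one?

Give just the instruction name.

Stack before ???: [13, 13]
Stack after ???:  [13, 13]
The instruction that transforms [13, 13] -> [13, 13] is: swap

Answer: swap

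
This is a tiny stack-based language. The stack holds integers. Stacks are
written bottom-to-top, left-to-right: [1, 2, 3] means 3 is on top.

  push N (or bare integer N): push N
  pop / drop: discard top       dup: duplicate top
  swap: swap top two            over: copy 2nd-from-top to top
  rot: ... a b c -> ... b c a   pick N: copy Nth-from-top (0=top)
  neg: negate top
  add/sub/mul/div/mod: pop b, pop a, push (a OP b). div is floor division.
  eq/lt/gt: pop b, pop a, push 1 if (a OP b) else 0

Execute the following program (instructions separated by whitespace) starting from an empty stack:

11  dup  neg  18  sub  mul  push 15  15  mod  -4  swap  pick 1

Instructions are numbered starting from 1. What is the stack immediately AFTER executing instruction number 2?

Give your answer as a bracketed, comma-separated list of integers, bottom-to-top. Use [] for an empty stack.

Step 1 ('11'): [11]
Step 2 ('dup'): [11, 11]

Answer: [11, 11]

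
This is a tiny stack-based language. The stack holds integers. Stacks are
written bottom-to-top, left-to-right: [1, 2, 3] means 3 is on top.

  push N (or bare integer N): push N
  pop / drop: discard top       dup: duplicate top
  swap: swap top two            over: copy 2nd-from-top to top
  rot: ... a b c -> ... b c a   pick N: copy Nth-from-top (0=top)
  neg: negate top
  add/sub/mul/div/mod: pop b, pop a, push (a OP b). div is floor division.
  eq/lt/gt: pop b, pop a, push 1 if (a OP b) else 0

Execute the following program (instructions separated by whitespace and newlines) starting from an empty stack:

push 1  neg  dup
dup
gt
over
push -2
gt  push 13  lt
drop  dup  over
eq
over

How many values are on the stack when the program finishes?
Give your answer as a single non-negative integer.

After 'push 1': stack = [1] (depth 1)
After 'neg': stack = [-1] (depth 1)
After 'dup': stack = [-1, -1] (depth 2)
After 'dup': stack = [-1, -1, -1] (depth 3)
After 'gt': stack = [-1, 0] (depth 2)
After 'over': stack = [-1, 0, -1] (depth 3)
After 'push -2': stack = [-1, 0, -1, -2] (depth 4)
After 'gt': stack = [-1, 0, 1] (depth 3)
After 'push 13': stack = [-1, 0, 1, 13] (depth 4)
After 'lt': stack = [-1, 0, 1] (depth 3)
After 'drop': stack = [-1, 0] (depth 2)
After 'dup': stack = [-1, 0, 0] (depth 3)
After 'over': stack = [-1, 0, 0, 0] (depth 4)
After 'eq': stack = [-1, 0, 1] (depth 3)
After 'over': stack = [-1, 0, 1, 0] (depth 4)

Answer: 4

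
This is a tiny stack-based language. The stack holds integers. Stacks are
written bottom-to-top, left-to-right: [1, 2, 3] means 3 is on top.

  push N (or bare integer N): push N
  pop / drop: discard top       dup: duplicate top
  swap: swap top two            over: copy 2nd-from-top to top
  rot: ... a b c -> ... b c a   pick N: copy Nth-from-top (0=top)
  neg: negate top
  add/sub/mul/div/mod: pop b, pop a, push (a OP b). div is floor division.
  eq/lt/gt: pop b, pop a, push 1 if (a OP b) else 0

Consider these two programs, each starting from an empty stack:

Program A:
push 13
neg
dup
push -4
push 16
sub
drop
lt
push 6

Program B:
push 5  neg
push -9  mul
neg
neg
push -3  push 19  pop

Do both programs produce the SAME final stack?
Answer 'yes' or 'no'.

Program A trace:
  After 'push 13': [13]
  After 'neg': [-13]
  After 'dup': [-13, -13]
  After 'push -4': [-13, -13, -4]
  After 'push 16': [-13, -13, -4, 16]
  After 'sub': [-13, -13, -20]
  After 'drop': [-13, -13]
  After 'lt': [0]
  After 'push 6': [0, 6]
Program A final stack: [0, 6]

Program B trace:
  After 'push 5': [5]
  After 'neg': [-5]
  After 'push -9': [-5, -9]
  After 'mul': [45]
  After 'neg': [-45]
  After 'neg': [45]
  After 'push -3': [45, -3]
  After 'push 19': [45, -3, 19]
  After 'pop': [45, -3]
Program B final stack: [45, -3]
Same: no

Answer: no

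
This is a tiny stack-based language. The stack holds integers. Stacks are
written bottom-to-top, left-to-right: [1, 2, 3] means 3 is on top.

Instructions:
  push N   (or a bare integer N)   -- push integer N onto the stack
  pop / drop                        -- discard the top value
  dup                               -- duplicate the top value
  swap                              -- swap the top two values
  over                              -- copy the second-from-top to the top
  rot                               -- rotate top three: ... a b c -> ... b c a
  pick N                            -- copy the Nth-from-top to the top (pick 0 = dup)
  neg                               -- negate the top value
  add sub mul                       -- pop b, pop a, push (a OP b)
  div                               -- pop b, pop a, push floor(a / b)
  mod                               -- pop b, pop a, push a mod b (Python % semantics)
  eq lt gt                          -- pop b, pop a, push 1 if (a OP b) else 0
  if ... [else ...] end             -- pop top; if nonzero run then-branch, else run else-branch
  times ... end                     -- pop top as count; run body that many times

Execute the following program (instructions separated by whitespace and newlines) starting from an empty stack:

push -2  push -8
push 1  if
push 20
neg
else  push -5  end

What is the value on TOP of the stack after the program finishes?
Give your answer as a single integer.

After 'push -2': [-2]
After 'push -8': [-2, -8]
After 'push 1': [-2, -8, 1]
After 'if': [-2, -8]
After 'push 20': [-2, -8, 20]
After 'neg': [-2, -8, -20]

Answer: -20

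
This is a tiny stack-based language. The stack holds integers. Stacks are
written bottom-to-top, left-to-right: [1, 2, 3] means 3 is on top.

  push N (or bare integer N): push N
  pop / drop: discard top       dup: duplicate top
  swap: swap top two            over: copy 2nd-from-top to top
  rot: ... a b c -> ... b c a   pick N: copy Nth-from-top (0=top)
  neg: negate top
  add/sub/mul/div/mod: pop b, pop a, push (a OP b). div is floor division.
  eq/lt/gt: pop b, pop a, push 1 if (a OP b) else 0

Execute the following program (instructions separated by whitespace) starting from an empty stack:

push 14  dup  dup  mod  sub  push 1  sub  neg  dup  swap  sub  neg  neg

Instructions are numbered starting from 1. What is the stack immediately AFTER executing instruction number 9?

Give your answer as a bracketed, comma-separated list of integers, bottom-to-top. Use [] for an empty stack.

Step 1 ('push 14'): [14]
Step 2 ('dup'): [14, 14]
Step 3 ('dup'): [14, 14, 14]
Step 4 ('mod'): [14, 0]
Step 5 ('sub'): [14]
Step 6 ('push 1'): [14, 1]
Step 7 ('sub'): [13]
Step 8 ('neg'): [-13]
Step 9 ('dup'): [-13, -13]

Answer: [-13, -13]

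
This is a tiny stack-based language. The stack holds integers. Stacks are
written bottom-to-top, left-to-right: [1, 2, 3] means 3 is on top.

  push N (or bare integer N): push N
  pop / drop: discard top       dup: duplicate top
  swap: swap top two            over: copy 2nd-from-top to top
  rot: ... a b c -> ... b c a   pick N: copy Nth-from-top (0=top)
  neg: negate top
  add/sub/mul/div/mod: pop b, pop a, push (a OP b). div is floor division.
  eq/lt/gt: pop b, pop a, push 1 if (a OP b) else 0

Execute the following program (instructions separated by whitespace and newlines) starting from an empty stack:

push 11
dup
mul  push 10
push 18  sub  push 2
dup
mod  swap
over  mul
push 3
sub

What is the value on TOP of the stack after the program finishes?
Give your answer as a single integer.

After 'push 11': [11]
After 'dup': [11, 11]
After 'mul': [121]
After 'push 10': [121, 10]
After 'push 18': [121, 10, 18]
After 'sub': [121, -8]
After 'push 2': [121, -8, 2]
After 'dup': [121, -8, 2, 2]
After 'mod': [121, -8, 0]
After 'swap': [121, 0, -8]
After 'over': [121, 0, -8, 0]
After 'mul': [121, 0, 0]
After 'push 3': [121, 0, 0, 3]
After 'sub': [121, 0, -3]

Answer: -3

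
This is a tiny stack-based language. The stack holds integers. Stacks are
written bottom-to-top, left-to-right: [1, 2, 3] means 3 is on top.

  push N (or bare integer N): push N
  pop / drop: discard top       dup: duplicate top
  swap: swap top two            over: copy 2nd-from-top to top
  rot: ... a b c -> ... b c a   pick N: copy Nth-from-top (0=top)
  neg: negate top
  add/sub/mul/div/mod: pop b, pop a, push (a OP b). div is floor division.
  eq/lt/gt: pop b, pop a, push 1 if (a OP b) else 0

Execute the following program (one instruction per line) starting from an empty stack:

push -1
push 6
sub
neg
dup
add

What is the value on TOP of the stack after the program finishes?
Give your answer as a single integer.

After 'push -1': [-1]
After 'push 6': [-1, 6]
After 'sub': [-7]
After 'neg': [7]
After 'dup': [7, 7]
After 'add': [14]

Answer: 14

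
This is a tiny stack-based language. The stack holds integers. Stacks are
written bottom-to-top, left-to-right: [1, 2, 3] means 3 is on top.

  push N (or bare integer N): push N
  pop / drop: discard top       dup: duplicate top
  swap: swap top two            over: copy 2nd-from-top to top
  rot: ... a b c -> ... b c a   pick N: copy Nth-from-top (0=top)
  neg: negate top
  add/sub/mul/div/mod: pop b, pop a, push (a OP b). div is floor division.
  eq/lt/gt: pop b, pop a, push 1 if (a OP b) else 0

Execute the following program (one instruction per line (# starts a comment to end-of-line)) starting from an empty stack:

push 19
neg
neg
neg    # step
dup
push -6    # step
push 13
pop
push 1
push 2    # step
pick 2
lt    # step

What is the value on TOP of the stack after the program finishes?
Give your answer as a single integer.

Answer: 0

Derivation:
After 'push 19': [19]
After 'neg': [-19]
After 'neg': [19]
After 'neg': [-19]
After 'dup': [-19, -19]
After 'push -6': [-19, -19, -6]
After 'push 13': [-19, -19, -6, 13]
After 'pop': [-19, -19, -6]
After 'push 1': [-19, -19, -6, 1]
After 'push 2': [-19, -19, -6, 1, 2]
After 'pick 2': [-19, -19, -6, 1, 2, -6]
After 'lt': [-19, -19, -6, 1, 0]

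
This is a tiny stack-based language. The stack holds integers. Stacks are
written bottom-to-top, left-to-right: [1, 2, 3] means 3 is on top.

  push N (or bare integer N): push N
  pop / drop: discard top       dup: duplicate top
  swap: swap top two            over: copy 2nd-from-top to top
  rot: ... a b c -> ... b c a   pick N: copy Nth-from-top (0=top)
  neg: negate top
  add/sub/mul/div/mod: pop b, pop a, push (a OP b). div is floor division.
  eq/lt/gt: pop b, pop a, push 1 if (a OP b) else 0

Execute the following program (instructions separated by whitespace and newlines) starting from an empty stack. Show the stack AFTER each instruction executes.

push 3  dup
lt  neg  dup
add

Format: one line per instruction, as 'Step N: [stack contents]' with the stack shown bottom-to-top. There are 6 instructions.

Step 1: [3]
Step 2: [3, 3]
Step 3: [0]
Step 4: [0]
Step 5: [0, 0]
Step 6: [0]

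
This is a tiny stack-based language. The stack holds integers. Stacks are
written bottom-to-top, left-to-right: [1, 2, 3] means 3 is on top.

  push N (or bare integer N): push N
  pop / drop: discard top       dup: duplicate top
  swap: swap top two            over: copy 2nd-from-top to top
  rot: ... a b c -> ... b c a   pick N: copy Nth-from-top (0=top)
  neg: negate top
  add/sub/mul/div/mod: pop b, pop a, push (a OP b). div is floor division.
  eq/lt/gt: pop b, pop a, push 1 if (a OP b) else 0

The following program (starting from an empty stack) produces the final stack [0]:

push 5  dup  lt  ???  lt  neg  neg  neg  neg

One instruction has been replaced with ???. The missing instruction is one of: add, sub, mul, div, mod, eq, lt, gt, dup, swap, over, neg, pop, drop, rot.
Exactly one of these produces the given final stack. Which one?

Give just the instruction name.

Stack before ???: [0]
Stack after ???:  [0, 0]
The instruction that transforms [0] -> [0, 0] is: dup

Answer: dup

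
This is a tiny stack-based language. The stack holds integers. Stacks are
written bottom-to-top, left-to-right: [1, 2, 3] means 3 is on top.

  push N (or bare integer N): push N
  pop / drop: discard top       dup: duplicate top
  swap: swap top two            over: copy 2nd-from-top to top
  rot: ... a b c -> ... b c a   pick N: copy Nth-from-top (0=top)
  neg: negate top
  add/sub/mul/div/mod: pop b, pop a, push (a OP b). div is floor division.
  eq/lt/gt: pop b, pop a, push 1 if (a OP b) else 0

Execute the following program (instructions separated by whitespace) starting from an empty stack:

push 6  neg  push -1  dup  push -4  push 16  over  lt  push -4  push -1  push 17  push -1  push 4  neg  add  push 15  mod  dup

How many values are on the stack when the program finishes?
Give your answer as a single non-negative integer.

After 'push 6': stack = [6] (depth 1)
After 'neg': stack = [-6] (depth 1)
After 'push -1': stack = [-6, -1] (depth 2)
After 'dup': stack = [-6, -1, -1] (depth 3)
After 'push -4': stack = [-6, -1, -1, -4] (depth 4)
After 'push 16': stack = [-6, -1, -1, -4, 16] (depth 5)
After 'over': stack = [-6, -1, -1, -4, 16, -4] (depth 6)
After 'lt': stack = [-6, -1, -1, -4, 0] (depth 5)
After 'push -4': stack = [-6, -1, -1, -4, 0, -4] (depth 6)
After 'push -1': stack = [-6, -1, -1, -4, 0, -4, -1] (depth 7)
After 'push 17': stack = [-6, -1, -1, -4, 0, -4, -1, 17] (depth 8)
After 'push -1': stack = [-6, -1, -1, -4, 0, -4, -1, 17, -1] (depth 9)
After 'push 4': stack = [-6, -1, -1, -4, 0, -4, -1, 17, -1, 4] (depth 10)
After 'neg': stack = [-6, -1, -1, -4, 0, -4, -1, 17, -1, -4] (depth 10)
After 'add': stack = [-6, -1, -1, -4, 0, -4, -1, 17, -5] (depth 9)
After 'push 15': stack = [-6, -1, -1, -4, 0, -4, -1, 17, -5, 15] (depth 10)
After 'mod': stack = [-6, -1, -1, -4, 0, -4, -1, 17, 10] (depth 9)
After 'dup': stack = [-6, -1, -1, -4, 0, -4, -1, 17, 10, 10] (depth 10)

Answer: 10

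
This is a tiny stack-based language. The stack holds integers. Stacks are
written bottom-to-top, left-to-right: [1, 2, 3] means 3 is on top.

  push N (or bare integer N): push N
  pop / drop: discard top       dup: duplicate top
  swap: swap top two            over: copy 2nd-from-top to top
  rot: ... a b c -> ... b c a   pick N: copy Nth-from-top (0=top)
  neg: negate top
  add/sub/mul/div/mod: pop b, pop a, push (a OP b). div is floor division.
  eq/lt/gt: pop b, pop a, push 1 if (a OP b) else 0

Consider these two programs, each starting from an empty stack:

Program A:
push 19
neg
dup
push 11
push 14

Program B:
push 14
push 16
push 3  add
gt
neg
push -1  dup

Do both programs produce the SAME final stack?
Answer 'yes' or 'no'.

Program A trace:
  After 'push 19': [19]
  After 'neg': [-19]
  After 'dup': [-19, -19]
  After 'push 11': [-19, -19, 11]
  After 'push 14': [-19, -19, 11, 14]
Program A final stack: [-19, -19, 11, 14]

Program B trace:
  After 'push 14': [14]
  After 'push 16': [14, 16]
  After 'push 3': [14, 16, 3]
  After 'add': [14, 19]
  After 'gt': [0]
  After 'neg': [0]
  After 'push -1': [0, -1]
  After 'dup': [0, -1, -1]
Program B final stack: [0, -1, -1]
Same: no

Answer: no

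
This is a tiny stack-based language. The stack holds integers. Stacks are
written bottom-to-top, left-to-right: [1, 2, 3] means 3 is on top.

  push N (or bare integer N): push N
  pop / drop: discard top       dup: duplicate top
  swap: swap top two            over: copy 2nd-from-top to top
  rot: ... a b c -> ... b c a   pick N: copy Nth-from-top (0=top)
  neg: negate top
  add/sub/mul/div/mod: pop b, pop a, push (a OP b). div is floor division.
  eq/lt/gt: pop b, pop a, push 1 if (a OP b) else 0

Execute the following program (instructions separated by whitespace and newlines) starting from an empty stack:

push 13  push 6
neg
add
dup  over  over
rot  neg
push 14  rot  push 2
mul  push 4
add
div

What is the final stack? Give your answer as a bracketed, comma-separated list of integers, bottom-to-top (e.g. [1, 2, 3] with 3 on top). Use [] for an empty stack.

After 'push 13': [13]
After 'push 6': [13, 6]
After 'neg': [13, -6]
After 'add': [7]
After 'dup': [7, 7]
After 'over': [7, 7, 7]
After 'over': [7, 7, 7, 7]
After 'rot': [7, 7, 7, 7]
After 'neg': [7, 7, 7, -7]
After 'push 14': [7, 7, 7, -7, 14]
After 'rot': [7, 7, -7, 14, 7]
After 'push 2': [7, 7, -7, 14, 7, 2]
After 'mul': [7, 7, -7, 14, 14]
After 'push 4': [7, 7, -7, 14, 14, 4]
After 'add': [7, 7, -7, 14, 18]
After 'div': [7, 7, -7, 0]

Answer: [7, 7, -7, 0]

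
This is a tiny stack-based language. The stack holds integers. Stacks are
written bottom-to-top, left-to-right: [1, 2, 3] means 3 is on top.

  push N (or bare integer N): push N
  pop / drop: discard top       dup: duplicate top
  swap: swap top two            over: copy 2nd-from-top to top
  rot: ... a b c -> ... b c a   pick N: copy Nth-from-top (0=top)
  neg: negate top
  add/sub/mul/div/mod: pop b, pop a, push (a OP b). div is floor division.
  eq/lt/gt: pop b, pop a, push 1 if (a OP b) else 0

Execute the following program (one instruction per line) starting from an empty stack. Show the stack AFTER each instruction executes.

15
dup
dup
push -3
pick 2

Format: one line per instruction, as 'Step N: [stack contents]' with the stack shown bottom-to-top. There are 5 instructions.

Step 1: [15]
Step 2: [15, 15]
Step 3: [15, 15, 15]
Step 4: [15, 15, 15, -3]
Step 5: [15, 15, 15, -3, 15]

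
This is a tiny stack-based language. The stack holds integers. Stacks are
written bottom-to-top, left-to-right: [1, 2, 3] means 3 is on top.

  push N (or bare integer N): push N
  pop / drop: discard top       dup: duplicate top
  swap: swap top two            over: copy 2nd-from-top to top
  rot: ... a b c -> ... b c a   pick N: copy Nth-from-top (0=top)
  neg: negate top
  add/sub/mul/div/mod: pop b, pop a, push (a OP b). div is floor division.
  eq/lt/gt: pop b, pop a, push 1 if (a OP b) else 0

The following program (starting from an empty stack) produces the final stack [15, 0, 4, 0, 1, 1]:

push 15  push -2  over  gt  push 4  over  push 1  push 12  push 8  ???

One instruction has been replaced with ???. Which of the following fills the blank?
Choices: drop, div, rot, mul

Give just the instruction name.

Stack before ???: [15, 0, 4, 0, 1, 12, 8]
Stack after ???:  [15, 0, 4, 0, 1, 1]
Checking each choice:
  drop: produces [15, 0, 4, 0, 1, 12]
  div: MATCH
  rot: produces [15, 0, 4, 0, 12, 8, 1]
  mul: produces [15, 0, 4, 0, 1, 96]


Answer: div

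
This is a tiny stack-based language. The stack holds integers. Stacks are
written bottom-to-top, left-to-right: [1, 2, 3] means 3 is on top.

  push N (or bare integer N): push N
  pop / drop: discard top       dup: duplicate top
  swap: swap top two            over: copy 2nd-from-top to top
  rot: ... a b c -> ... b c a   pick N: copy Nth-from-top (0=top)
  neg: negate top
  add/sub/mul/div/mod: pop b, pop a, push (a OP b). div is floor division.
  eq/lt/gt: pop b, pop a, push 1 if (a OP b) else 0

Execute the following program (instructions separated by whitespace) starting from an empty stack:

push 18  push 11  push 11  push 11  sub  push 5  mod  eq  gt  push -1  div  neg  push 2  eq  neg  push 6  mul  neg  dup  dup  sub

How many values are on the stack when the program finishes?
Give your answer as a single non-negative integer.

After 'push 18': stack = [18] (depth 1)
After 'push 11': stack = [18, 11] (depth 2)
After 'push 11': stack = [18, 11, 11] (depth 3)
After 'push 11': stack = [18, 11, 11, 11] (depth 4)
After 'sub': stack = [18, 11, 0] (depth 3)
After 'push 5': stack = [18, 11, 0, 5] (depth 4)
After 'mod': stack = [18, 11, 0] (depth 3)
After 'eq': stack = [18, 0] (depth 2)
After 'gt': stack = [1] (depth 1)
After 'push -1': stack = [1, -1] (depth 2)
  ...
After 'neg': stack = [1] (depth 1)
After 'push 2': stack = [1, 2] (depth 2)
After 'eq': stack = [0] (depth 1)
After 'neg': stack = [0] (depth 1)
After 'push 6': stack = [0, 6] (depth 2)
After 'mul': stack = [0] (depth 1)
After 'neg': stack = [0] (depth 1)
After 'dup': stack = [0, 0] (depth 2)
After 'dup': stack = [0, 0, 0] (depth 3)
After 'sub': stack = [0, 0] (depth 2)

Answer: 2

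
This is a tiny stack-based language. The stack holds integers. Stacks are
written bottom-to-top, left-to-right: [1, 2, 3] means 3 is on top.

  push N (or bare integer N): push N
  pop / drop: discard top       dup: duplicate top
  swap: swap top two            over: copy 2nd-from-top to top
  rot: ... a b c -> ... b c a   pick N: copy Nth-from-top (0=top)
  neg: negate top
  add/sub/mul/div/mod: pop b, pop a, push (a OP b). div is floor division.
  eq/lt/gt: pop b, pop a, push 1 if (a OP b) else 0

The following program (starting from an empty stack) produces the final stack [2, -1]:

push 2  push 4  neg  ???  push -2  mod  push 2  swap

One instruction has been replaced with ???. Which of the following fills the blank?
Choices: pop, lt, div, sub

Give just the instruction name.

Answer: div

Derivation:
Stack before ???: [2, -4]
Stack after ???:  [-1]
Checking each choice:
  pop: produces [2, 0]
  lt: produces [2, 0]
  div: MATCH
  sub: produces [2, 0]


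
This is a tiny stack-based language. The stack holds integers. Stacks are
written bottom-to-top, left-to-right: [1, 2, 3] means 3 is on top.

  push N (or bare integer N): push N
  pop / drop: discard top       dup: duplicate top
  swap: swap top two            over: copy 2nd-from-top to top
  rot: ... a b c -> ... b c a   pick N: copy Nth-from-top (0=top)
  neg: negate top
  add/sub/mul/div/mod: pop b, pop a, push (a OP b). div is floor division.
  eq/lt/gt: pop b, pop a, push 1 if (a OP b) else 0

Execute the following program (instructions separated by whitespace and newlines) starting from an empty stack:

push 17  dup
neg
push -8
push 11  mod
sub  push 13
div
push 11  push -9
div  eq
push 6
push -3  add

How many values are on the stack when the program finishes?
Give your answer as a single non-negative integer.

Answer: 3

Derivation:
After 'push 17': stack = [17] (depth 1)
After 'dup': stack = [17, 17] (depth 2)
After 'neg': stack = [17, -17] (depth 2)
After 'push -8': stack = [17, -17, -8] (depth 3)
After 'push 11': stack = [17, -17, -8, 11] (depth 4)
After 'mod': stack = [17, -17, 3] (depth 3)
After 'sub': stack = [17, -20] (depth 2)
After 'push 13': stack = [17, -20, 13] (depth 3)
After 'div': stack = [17, -2] (depth 2)
After 'push 11': stack = [17, -2, 11] (depth 3)
After 'push -9': stack = [17, -2, 11, -9] (depth 4)
After 'div': stack = [17, -2, -2] (depth 3)
After 'eq': stack = [17, 1] (depth 2)
After 'push 6': stack = [17, 1, 6] (depth 3)
After 'push -3': stack = [17, 1, 6, -3] (depth 4)
After 'add': stack = [17, 1, 3] (depth 3)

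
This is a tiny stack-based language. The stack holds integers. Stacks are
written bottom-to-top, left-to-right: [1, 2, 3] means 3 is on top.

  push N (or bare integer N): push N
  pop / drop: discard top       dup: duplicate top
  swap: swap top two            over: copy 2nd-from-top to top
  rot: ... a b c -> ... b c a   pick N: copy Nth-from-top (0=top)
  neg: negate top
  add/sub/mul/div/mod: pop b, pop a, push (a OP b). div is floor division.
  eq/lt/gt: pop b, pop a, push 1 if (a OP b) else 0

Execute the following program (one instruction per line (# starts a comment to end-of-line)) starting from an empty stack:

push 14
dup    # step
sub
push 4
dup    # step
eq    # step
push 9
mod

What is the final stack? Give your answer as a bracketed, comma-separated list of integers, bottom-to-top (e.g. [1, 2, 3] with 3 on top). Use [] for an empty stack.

Answer: [0, 1]

Derivation:
After 'push 14': [14]
After 'dup': [14, 14]
After 'sub': [0]
After 'push 4': [0, 4]
After 'dup': [0, 4, 4]
After 'eq': [0, 1]
After 'push 9': [0, 1, 9]
After 'mod': [0, 1]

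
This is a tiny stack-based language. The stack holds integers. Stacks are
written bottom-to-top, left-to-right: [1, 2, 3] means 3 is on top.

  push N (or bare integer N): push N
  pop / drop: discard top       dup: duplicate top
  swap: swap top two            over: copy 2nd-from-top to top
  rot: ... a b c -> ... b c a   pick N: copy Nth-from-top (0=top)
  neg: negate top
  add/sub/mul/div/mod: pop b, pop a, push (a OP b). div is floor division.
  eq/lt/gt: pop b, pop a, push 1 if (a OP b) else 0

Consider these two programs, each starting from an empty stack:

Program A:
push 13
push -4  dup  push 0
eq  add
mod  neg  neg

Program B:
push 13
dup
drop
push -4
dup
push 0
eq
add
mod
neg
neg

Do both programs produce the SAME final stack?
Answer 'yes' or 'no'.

Program A trace:
  After 'push 13': [13]
  After 'push -4': [13, -4]
  After 'dup': [13, -4, -4]
  After 'push 0': [13, -4, -4, 0]
  After 'eq': [13, -4, 0]
  After 'add': [13, -4]
  After 'mod': [-3]
  After 'neg': [3]
  After 'neg': [-3]
Program A final stack: [-3]

Program B trace:
  After 'push 13': [13]
  After 'dup': [13, 13]
  After 'drop': [13]
  After 'push -4': [13, -4]
  After 'dup': [13, -4, -4]
  After 'push 0': [13, -4, -4, 0]
  After 'eq': [13, -4, 0]
  After 'add': [13, -4]
  After 'mod': [-3]
  After 'neg': [3]
  After 'neg': [-3]
Program B final stack: [-3]
Same: yes

Answer: yes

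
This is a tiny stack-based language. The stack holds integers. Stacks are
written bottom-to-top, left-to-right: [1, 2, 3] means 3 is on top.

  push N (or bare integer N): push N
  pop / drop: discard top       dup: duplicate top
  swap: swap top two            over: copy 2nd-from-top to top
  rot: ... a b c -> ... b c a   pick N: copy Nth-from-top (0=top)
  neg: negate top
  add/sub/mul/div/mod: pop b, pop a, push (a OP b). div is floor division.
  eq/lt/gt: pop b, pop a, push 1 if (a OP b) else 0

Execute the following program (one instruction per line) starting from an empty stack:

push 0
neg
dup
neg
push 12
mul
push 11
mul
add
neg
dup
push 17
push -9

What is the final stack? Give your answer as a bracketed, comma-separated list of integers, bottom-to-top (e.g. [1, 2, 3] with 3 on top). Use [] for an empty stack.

Answer: [0, 0, 17, -9]

Derivation:
After 'push 0': [0]
After 'neg': [0]
After 'dup': [0, 0]
After 'neg': [0, 0]
After 'push 12': [0, 0, 12]
After 'mul': [0, 0]
After 'push 11': [0, 0, 11]
After 'mul': [0, 0]
After 'add': [0]
After 'neg': [0]
After 'dup': [0, 0]
After 'push 17': [0, 0, 17]
After 'push -9': [0, 0, 17, -9]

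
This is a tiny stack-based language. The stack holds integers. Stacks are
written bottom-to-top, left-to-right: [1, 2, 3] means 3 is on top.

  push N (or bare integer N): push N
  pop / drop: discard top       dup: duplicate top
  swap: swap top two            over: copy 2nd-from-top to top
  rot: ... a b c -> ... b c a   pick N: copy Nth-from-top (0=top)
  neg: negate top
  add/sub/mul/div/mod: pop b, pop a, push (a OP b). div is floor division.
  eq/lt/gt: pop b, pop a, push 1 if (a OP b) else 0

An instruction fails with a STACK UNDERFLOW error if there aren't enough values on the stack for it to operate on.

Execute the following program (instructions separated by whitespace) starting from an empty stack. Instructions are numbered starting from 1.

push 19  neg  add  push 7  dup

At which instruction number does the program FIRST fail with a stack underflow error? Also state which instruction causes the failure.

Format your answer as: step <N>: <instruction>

Answer: step 3: add

Derivation:
Step 1 ('push 19'): stack = [19], depth = 1
Step 2 ('neg'): stack = [-19], depth = 1
Step 3 ('add'): needs 2 value(s) but depth is 1 — STACK UNDERFLOW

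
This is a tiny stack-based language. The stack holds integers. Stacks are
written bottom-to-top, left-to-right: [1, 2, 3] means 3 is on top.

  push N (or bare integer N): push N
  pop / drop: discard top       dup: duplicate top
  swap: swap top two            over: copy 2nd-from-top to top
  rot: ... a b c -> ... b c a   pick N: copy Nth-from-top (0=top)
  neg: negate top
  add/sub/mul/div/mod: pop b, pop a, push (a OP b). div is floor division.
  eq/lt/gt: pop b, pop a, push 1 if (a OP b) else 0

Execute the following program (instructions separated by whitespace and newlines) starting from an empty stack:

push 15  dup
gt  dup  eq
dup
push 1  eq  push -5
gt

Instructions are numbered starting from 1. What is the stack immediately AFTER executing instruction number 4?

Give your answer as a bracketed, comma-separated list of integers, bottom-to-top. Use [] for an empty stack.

Step 1 ('push 15'): [15]
Step 2 ('dup'): [15, 15]
Step 3 ('gt'): [0]
Step 4 ('dup'): [0, 0]

Answer: [0, 0]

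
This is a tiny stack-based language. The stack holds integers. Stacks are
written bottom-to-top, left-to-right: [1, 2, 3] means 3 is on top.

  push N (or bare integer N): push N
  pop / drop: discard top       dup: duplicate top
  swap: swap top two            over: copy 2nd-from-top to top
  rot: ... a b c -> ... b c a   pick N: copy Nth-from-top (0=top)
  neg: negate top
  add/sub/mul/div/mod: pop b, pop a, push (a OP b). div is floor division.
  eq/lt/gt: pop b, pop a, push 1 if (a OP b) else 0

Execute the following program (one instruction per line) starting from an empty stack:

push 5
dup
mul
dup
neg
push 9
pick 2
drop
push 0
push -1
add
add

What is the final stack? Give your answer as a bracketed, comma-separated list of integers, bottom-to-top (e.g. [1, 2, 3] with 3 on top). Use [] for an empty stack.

After 'push 5': [5]
After 'dup': [5, 5]
After 'mul': [25]
After 'dup': [25, 25]
After 'neg': [25, -25]
After 'push 9': [25, -25, 9]
After 'pick 2': [25, -25, 9, 25]
After 'drop': [25, -25, 9]
After 'push 0': [25, -25, 9, 0]
After 'push -1': [25, -25, 9, 0, -1]
After 'add': [25, -25, 9, -1]
After 'add': [25, -25, 8]

Answer: [25, -25, 8]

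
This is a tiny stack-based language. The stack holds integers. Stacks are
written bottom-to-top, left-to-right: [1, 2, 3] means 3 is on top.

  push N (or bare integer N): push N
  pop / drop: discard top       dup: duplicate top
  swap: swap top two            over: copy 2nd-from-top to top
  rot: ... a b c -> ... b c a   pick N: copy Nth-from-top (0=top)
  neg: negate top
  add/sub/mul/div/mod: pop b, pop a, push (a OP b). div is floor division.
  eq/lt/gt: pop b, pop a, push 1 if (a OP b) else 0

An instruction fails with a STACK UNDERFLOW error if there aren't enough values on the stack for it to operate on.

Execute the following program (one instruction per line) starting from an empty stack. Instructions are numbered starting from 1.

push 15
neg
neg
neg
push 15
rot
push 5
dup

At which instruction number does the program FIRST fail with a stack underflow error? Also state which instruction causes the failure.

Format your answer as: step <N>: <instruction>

Answer: step 6: rot

Derivation:
Step 1 ('push 15'): stack = [15], depth = 1
Step 2 ('neg'): stack = [-15], depth = 1
Step 3 ('neg'): stack = [15], depth = 1
Step 4 ('neg'): stack = [-15], depth = 1
Step 5 ('push 15'): stack = [-15, 15], depth = 2
Step 6 ('rot'): needs 3 value(s) but depth is 2 — STACK UNDERFLOW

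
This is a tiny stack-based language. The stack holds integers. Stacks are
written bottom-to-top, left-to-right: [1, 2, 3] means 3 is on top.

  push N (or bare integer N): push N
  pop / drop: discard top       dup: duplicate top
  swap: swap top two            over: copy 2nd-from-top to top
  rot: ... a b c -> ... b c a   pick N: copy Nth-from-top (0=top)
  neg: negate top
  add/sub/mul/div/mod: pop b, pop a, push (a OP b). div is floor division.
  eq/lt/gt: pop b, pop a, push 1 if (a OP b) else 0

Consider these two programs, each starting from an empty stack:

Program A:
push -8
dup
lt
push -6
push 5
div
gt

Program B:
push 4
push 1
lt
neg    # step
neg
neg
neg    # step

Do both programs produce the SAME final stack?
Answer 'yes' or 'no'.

Program A trace:
  After 'push -8': [-8]
  After 'dup': [-8, -8]
  After 'lt': [0]
  After 'push -6': [0, -6]
  After 'push 5': [0, -6, 5]
  After 'div': [0, -2]
  After 'gt': [1]
Program A final stack: [1]

Program B trace:
  After 'push 4': [4]
  After 'push 1': [4, 1]
  After 'lt': [0]
  After 'neg': [0]
  After 'neg': [0]
  After 'neg': [0]
  After 'neg': [0]
Program B final stack: [0]
Same: no

Answer: no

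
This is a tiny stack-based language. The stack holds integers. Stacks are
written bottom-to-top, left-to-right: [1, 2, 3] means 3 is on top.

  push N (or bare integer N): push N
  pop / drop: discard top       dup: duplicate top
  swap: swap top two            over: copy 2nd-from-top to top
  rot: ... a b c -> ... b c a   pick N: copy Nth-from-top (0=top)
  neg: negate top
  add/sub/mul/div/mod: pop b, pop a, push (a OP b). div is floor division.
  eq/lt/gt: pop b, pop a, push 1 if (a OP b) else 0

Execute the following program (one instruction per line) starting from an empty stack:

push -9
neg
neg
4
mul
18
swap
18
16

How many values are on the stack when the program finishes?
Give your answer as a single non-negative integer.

After 'push -9': stack = [-9] (depth 1)
After 'neg': stack = [9] (depth 1)
After 'neg': stack = [-9] (depth 1)
After 'push 4': stack = [-9, 4] (depth 2)
After 'mul': stack = [-36] (depth 1)
After 'push 18': stack = [-36, 18] (depth 2)
After 'swap': stack = [18, -36] (depth 2)
After 'push 18': stack = [18, -36, 18] (depth 3)
After 'push 16': stack = [18, -36, 18, 16] (depth 4)

Answer: 4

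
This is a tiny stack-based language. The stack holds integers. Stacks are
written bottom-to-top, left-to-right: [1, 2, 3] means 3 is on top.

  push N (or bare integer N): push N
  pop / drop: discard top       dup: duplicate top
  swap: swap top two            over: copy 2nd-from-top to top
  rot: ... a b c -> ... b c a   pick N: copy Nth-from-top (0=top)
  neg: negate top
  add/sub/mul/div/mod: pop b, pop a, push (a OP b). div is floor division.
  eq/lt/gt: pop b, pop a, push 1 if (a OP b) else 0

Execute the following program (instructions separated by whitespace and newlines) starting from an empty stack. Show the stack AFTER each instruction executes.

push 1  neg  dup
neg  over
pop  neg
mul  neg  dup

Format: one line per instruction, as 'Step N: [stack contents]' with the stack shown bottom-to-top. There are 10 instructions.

Step 1: [1]
Step 2: [-1]
Step 3: [-1, -1]
Step 4: [-1, 1]
Step 5: [-1, 1, -1]
Step 6: [-1, 1]
Step 7: [-1, -1]
Step 8: [1]
Step 9: [-1]
Step 10: [-1, -1]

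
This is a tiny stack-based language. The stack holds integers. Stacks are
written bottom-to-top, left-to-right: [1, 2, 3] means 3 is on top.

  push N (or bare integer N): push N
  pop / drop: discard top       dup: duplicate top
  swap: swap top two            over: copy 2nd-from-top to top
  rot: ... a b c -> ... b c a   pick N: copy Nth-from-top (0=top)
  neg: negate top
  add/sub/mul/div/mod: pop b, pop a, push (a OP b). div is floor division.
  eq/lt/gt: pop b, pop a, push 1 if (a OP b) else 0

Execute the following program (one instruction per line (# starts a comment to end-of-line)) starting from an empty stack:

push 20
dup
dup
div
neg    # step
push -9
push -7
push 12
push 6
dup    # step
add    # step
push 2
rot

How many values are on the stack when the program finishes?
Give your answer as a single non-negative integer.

Answer: 7

Derivation:
After 'push 20': stack = [20] (depth 1)
After 'dup': stack = [20, 20] (depth 2)
After 'dup': stack = [20, 20, 20] (depth 3)
After 'div': stack = [20, 1] (depth 2)
After 'neg': stack = [20, -1] (depth 2)
After 'push -9': stack = [20, -1, -9] (depth 3)
After 'push -7': stack = [20, -1, -9, -7] (depth 4)
After 'push 12': stack = [20, -1, -9, -7, 12] (depth 5)
After 'push 6': stack = [20, -1, -9, -7, 12, 6] (depth 6)
After 'dup': stack = [20, -1, -9, -7, 12, 6, 6] (depth 7)
After 'add': stack = [20, -1, -9, -7, 12, 12] (depth 6)
After 'push 2': stack = [20, -1, -9, -7, 12, 12, 2] (depth 7)
After 'rot': stack = [20, -1, -9, -7, 12, 2, 12] (depth 7)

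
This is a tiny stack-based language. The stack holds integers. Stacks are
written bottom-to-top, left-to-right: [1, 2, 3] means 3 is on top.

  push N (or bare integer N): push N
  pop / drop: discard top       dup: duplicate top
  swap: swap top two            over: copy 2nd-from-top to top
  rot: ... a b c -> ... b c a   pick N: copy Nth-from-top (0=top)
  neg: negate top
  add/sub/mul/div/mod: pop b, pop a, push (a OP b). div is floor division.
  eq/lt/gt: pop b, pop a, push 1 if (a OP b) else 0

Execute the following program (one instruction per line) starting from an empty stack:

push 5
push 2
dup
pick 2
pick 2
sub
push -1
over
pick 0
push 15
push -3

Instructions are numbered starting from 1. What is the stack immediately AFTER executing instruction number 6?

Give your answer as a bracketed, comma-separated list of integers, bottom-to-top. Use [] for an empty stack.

Answer: [5, 2, 2, 3]

Derivation:
Step 1 ('push 5'): [5]
Step 2 ('push 2'): [5, 2]
Step 3 ('dup'): [5, 2, 2]
Step 4 ('pick 2'): [5, 2, 2, 5]
Step 5 ('pick 2'): [5, 2, 2, 5, 2]
Step 6 ('sub'): [5, 2, 2, 3]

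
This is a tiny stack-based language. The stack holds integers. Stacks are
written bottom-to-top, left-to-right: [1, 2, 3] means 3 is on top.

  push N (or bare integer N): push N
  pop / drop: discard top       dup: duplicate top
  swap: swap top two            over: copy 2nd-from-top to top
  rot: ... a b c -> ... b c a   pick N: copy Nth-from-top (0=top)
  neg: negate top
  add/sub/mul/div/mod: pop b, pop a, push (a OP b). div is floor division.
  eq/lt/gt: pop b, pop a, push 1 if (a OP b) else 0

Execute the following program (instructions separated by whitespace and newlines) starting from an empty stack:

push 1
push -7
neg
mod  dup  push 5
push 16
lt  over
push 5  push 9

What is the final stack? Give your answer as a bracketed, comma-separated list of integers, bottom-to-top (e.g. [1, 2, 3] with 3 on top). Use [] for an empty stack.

After 'push 1': [1]
After 'push -7': [1, -7]
After 'neg': [1, 7]
After 'mod': [1]
After 'dup': [1, 1]
After 'push 5': [1, 1, 5]
After 'push 16': [1, 1, 5, 16]
After 'lt': [1, 1, 1]
After 'over': [1, 1, 1, 1]
After 'push 5': [1, 1, 1, 1, 5]
After 'push 9': [1, 1, 1, 1, 5, 9]

Answer: [1, 1, 1, 1, 5, 9]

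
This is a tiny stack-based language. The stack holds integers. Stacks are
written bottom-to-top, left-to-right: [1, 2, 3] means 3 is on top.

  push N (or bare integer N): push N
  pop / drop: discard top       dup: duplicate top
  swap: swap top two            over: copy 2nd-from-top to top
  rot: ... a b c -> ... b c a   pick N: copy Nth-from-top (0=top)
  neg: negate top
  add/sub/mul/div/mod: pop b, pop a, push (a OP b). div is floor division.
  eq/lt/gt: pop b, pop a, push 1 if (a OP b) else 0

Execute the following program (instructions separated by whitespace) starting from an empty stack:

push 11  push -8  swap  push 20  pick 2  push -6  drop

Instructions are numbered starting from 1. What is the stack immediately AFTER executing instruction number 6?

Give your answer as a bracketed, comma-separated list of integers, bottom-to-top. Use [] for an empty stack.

Step 1 ('push 11'): [11]
Step 2 ('push -8'): [11, -8]
Step 3 ('swap'): [-8, 11]
Step 4 ('push 20'): [-8, 11, 20]
Step 5 ('pick 2'): [-8, 11, 20, -8]
Step 6 ('push -6'): [-8, 11, 20, -8, -6]

Answer: [-8, 11, 20, -8, -6]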